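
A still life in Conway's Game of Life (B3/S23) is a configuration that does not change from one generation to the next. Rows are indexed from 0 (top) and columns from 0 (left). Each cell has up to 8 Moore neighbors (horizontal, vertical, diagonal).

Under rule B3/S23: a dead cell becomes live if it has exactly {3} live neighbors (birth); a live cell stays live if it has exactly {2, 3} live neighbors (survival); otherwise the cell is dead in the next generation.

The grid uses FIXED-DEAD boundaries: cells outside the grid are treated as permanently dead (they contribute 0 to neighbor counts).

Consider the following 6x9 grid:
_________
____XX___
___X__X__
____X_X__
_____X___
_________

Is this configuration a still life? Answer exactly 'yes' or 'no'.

Answer: yes

Derivation:
Compute generation 1 and compare to generation 0 (given above):
Generation 1:
_________
____XX___
___X__X__
____X_X__
_____X___
_________
The grids are IDENTICAL -> still life.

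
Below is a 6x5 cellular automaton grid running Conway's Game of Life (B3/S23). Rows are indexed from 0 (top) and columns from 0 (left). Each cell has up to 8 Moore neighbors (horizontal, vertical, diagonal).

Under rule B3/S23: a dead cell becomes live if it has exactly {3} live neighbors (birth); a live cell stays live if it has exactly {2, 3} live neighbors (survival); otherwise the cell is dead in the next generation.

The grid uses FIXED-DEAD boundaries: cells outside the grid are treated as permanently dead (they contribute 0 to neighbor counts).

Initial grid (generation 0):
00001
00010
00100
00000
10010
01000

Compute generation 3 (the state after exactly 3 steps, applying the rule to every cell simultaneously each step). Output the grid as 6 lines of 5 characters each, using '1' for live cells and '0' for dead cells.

Simulating step by step:
Generation 0 (given above): 6 live cells
Generation 1: 1 live cells
00000
00010
00000
00000
00000
00000
Generation 2: 0 live cells
00000
00000
00000
00000
00000
00000
Generation 3: 0 live cells
(generation 3 grid is the final answer)

Answer: 00000
00000
00000
00000
00000
00000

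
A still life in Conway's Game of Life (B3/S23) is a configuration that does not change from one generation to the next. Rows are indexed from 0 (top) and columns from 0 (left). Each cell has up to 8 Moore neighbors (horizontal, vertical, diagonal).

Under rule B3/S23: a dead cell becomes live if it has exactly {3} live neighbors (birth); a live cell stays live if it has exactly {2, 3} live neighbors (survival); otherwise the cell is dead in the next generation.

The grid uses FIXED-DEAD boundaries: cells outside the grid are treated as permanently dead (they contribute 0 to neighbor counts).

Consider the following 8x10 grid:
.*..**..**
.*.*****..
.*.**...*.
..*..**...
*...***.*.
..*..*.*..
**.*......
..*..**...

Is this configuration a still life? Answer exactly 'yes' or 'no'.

Compute generation 1 and compare to generation 0 (given above):
Generation 1:
..**...**.
**....**.*
.*........
.**...*...
.*.**.....
*.**.*.*..
.*.***....
.**.......
Cell (0,1) differs: gen0=1 vs gen1=0 -> NOT a still life.

Answer: no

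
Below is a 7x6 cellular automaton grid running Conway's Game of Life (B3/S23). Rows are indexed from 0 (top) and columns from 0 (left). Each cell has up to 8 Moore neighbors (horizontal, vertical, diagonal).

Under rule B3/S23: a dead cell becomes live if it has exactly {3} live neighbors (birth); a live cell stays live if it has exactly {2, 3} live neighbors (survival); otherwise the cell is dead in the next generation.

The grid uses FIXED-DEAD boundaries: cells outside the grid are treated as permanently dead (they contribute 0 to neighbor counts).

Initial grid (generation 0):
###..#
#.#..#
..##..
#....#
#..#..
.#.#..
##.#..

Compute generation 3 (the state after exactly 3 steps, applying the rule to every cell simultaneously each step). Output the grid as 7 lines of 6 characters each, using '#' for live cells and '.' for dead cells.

Simulating step by step:
Generation 0 (given above): 18 live cells
Generation 1: 20 live cells
#.#...
#...#.
..###.
.####.
###.#.
.#.##.
##....
Generation 2: 13 live cells
.#....
..#.#.
.....#
#....#
#....#
...##.
###...
Generation 3: 12 live cells
(generation 3 grid is the final answer)

Answer: ......
......
....##
....##
.....#
#.###.
.###..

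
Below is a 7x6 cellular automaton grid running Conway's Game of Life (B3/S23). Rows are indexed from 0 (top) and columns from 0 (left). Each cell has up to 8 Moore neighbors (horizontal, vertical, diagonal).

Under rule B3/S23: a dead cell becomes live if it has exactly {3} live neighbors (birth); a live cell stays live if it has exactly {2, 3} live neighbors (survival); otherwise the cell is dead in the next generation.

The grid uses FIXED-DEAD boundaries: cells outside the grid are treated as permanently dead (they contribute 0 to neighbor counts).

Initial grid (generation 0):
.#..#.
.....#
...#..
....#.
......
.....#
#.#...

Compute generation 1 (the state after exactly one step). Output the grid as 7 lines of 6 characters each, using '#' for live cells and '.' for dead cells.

Answer: ......
....#.
....#.
......
......
......
......

Derivation:
Simulating step by step:
Generation 0 (given above): 8 live cells
Generation 1: 2 live cells
(generation 1 grid is the final answer)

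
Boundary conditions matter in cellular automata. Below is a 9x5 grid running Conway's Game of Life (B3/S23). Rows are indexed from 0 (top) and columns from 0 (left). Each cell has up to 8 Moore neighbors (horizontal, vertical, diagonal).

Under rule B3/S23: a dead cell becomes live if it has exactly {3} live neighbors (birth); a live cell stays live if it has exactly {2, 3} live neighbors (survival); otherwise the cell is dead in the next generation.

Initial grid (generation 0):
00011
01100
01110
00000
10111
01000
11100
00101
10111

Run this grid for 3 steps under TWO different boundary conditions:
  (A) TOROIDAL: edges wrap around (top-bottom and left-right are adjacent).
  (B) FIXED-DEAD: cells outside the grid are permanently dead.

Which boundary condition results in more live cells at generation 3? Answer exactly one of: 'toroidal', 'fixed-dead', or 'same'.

Under TOROIDAL boundary, generation 3:
00101
00001
00110
00001
11111
11111
00001
10001
01100
Population = 21

Under FIXED-DEAD boundary, generation 3:
00110
01001
01101
01001
00110
00010
00000
11011
00000
Population = 16

Comparison: toroidal=21, fixed-dead=16 -> toroidal

Answer: toroidal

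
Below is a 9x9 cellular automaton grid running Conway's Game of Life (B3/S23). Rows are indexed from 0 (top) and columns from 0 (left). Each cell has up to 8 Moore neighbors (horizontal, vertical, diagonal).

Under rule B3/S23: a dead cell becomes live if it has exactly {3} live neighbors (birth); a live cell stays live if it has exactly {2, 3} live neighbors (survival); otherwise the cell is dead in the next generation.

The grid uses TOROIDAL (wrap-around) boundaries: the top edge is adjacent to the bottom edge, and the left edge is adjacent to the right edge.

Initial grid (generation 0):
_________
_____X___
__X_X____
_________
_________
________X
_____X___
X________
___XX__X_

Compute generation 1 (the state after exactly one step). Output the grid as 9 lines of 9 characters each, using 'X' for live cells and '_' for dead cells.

Answer: ____X____
_________
_________
_________
_________
_________
_________
____X____
_________

Derivation:
Simulating step by step:
Generation 0 (given above): 9 live cells
Generation 1: 2 live cells
(generation 1 grid is the final answer)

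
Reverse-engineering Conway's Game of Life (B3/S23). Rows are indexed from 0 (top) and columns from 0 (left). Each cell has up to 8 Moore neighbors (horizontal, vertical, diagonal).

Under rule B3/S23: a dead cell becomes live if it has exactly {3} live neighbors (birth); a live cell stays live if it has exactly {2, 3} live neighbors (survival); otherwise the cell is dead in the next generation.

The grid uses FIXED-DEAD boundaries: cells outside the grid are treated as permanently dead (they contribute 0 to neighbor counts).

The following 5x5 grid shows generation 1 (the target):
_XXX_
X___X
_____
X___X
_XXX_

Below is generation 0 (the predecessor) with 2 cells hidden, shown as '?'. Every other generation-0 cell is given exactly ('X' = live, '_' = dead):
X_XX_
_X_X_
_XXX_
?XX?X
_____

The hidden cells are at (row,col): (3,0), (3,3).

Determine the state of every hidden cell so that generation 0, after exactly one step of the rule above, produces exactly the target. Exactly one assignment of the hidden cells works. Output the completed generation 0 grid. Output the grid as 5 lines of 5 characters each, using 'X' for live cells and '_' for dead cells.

Answer: X_XX_
_X_X_
_XXX_
XXXXX
_____

Derivation:
Hidden generation-0 cells (in order): (3,0), (3,3).
A hidden cell only influences target cells in its own 3x3 neighborhood. Try each of the 2^2 = 4 assignments, step the completed generation 0 forward once under B3/S23, and compare with the target:
  (3,0)=_ (3,3)=_ -> step gives (2,0)='X' but target has '_' -> reject
  (3,0)=_ (3,3)=X -> step gives (2,0)='X' but target has '_' -> reject
  (3,0)=X (3,3)=_ -> step gives (2,4)='X' but target has '_' -> reject
  (3,0)=X (3,3)=X -> step reproduces the target at every cell -> ACCEPT
Unique solution: (3,0)=live, (3,3)=live.
Check: live-neighbor counts of every cell in the completed generation 0:
13322
34743
45754
24542
23332
Applying B3/S23 to generation 0 with these counts gives:
_XXX_
X___X
_____
X___X
_XXX_
which matches the target exactly.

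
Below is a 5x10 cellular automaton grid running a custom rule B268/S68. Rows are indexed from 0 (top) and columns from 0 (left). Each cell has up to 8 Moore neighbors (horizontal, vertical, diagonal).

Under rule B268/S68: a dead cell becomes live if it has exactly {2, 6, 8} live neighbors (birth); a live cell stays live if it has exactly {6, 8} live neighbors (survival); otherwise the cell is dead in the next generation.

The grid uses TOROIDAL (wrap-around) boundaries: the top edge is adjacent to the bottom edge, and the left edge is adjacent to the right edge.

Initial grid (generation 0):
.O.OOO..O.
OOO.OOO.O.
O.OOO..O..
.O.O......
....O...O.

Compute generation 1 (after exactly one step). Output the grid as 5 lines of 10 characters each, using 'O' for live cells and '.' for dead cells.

Answer: ..........
....O.....
.O......O.
O....O.OOO
OO.....O.O

Derivation:
Simulating step by step:
Generation 0 (given above): 21 live cells
Generation 1: 12 live cells
(generation 1 grid is the final answer)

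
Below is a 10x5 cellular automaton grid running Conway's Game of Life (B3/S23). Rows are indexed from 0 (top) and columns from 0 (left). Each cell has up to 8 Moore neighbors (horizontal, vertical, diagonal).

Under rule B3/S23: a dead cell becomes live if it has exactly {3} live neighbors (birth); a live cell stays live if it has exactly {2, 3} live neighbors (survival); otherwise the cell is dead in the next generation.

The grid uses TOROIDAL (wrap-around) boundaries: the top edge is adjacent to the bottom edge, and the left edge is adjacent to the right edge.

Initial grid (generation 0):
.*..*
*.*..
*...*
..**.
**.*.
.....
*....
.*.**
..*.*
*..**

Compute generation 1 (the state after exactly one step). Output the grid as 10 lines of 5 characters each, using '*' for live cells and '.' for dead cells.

Answer: .**..
...*.
*.*.*
..**.
.*.**
**..*
*...*
.****
.**..
.**..

Derivation:
Simulating step by step:
Generation 0 (given above): 20 live cells
Generation 1: 24 live cells
(generation 1 grid is the final answer)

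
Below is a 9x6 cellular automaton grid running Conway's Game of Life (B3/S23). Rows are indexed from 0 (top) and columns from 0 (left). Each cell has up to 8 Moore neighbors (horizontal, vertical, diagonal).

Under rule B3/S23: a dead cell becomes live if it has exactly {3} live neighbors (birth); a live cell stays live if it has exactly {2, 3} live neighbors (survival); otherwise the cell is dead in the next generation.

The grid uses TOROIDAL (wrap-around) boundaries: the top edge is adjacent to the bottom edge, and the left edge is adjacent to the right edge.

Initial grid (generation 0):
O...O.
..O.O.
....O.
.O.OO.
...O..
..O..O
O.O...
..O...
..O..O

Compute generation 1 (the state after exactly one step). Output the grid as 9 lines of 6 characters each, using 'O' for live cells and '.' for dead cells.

Simulating step by step:
Generation 0 (given above): 16 live cells
Generation 1: 20 live cells
(generation 1 grid is the final answer)

Answer: .O..O.
....O.
..O.OO
..OOO.
...O..
.OOO..
..OO..
..OO..
.O.O.O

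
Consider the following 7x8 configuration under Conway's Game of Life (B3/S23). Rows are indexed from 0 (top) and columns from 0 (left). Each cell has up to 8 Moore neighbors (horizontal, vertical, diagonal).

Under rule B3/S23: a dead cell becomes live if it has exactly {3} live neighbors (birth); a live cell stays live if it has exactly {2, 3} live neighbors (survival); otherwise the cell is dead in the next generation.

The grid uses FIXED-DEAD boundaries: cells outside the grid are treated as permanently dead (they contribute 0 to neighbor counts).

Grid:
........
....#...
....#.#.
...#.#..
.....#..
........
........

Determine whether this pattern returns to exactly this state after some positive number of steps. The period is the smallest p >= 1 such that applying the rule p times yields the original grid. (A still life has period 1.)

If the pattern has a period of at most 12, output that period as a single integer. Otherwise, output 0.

Simulating and comparing each generation to the original:
Gen 0 (original, given above): 6 live cells
Gen 1: 6 live cells, differs from original
Gen 2: 6 live cells, MATCHES original -> period = 2

Answer: 2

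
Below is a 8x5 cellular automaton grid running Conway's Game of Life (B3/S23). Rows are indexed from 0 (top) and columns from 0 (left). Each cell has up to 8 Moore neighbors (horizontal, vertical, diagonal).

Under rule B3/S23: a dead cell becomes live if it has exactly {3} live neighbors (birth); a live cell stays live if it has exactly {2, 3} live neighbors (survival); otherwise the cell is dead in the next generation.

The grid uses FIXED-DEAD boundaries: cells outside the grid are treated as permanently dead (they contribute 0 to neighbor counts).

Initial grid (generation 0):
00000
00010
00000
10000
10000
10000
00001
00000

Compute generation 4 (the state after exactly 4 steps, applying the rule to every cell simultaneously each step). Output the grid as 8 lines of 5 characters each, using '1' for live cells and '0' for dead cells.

Answer: 00000
00000
00000
00000
00000
00000
00000
00000

Derivation:
Simulating step by step:
Generation 0 (given above): 5 live cells
Generation 1: 2 live cells
00000
00000
00000
00000
11000
00000
00000
00000
Generation 2: 0 live cells
00000
00000
00000
00000
00000
00000
00000
00000
Generation 3: 0 live cells
00000
00000
00000
00000
00000
00000
00000
00000
Generation 4: 0 live cells
(generation 4 grid is the final answer)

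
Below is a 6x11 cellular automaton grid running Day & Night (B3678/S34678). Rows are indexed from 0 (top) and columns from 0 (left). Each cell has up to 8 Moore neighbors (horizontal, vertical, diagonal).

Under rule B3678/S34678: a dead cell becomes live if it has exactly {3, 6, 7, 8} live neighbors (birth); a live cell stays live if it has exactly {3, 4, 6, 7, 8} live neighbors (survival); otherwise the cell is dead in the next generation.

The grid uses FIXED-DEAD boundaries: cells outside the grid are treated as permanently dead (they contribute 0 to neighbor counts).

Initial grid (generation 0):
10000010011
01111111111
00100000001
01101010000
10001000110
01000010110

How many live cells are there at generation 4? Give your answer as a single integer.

Answer: 17

Derivation:
Simulating step by step:
Generation 0 (given above): 28 live cells
Generation 1: 27 live cells
01111010011
01110111101
00010000100
01000100010
00110000110
00000001110
Generation 2: 23 live cells
01011010110
01100111100
01000100100
00011000010
00000001011
00000000110
Generation 3: 20 live cells
00000010100
11110110100
00010100110
00000000011
00000000011
00000000111
Generation 4: 17 live cells
01100100000
00100110100
01000011111
00000000001
00000000010
00000000011
Population at generation 4: 17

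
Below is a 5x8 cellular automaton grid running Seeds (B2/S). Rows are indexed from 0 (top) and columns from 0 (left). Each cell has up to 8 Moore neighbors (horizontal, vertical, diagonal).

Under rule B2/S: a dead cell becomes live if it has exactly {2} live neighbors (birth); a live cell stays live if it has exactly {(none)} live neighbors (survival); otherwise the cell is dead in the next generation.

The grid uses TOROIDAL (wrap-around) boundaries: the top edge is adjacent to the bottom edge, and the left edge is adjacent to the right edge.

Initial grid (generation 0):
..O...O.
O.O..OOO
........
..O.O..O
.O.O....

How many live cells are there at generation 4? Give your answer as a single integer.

Simulating step by step:
Generation 0 (given above): 12 live cells
Generation 1: 11 live cells
....O...
...O....
..O.O...
OO......
O...OOOO
Generation 2: 6 live cells
O.......
..O..O..
O.......
..O.....
...O....
Generation 3: 12 live cells
.OOOO...
O......O
..OO....
.O.O....
.OO.....
Generation 4: 5 live cells
.......O
........
....O..O
O...O...
........
Population at generation 4: 5

Answer: 5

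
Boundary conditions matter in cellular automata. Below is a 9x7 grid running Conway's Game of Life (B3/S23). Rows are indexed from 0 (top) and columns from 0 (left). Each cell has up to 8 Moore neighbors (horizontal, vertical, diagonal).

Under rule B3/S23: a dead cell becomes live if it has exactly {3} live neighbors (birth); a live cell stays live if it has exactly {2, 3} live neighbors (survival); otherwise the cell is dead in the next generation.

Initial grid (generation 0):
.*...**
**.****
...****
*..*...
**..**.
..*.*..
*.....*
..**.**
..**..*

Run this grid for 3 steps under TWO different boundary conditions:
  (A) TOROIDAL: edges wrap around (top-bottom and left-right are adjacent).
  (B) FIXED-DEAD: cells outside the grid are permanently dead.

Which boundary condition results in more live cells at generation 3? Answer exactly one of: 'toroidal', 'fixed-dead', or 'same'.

Answer: toroidal

Derivation:
Under TOROIDAL boundary, generation 3:
......*
***....
..**...
...*.**
.....**
*....*.
*....**
.*...*.
.**....
Population = 20

Under FIXED-DEAD boundary, generation 3:
.......
.......
...**..
...***.
....**.
.......
.......
.......
.......
Population = 7

Comparison: toroidal=20, fixed-dead=7 -> toroidal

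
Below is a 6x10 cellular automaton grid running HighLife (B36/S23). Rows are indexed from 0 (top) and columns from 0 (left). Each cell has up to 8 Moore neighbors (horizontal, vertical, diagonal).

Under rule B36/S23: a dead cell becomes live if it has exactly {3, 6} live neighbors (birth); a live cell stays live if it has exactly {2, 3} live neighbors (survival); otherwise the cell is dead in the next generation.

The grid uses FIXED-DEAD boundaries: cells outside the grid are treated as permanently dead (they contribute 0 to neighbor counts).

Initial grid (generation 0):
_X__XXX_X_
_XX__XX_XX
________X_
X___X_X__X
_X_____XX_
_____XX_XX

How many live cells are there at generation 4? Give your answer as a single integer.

Simulating step by step:
Generation 0 (given above): 23 live cells
Generation 1: 19 live cells
_XX_X_X_XX
_XX_X_X_XX
_X____X_X_
_________X
__________
______X_XX
Generation 2: 13 live cells
_XX_____XX
X_____XX__
_XX__X__X_
__________
________XX
__________
Generation 3: 12 live cells
_X_____XX_
X_____XX_X
_X____XX__
________XX
__________
__________
Generation 4: 9 live cells
______XXX_
XX________
______X__X
_______XX_
__________
__________
Population at generation 4: 9

Answer: 9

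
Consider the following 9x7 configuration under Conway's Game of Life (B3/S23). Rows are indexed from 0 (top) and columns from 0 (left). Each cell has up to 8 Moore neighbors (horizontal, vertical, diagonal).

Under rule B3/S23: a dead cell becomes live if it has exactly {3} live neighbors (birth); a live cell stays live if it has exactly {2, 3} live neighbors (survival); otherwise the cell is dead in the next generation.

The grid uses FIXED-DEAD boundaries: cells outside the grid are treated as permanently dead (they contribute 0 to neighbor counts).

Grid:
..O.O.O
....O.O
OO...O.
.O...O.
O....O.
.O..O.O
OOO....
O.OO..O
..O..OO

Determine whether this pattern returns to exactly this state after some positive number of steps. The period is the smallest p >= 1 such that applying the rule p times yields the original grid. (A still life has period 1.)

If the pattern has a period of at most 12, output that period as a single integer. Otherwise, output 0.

Answer: 0

Derivation:
Simulating and comparing each generation to the original:
Gen 0 (original, given above): 25 live cells
Gen 1: 32 live cells, differs from original
Gen 2: 25 live cells, differs from original
Gen 3: 23 live cells, differs from original
Gen 4: 20 live cells, differs from original
Gen 5: 18 live cells, differs from original
Gen 6: 19 live cells, differs from original
Gen 7: 12 live cells, differs from original
Gen 8: 9 live cells, differs from original
Gen 9: 7 live cells, differs from original
Gen 10: 6 live cells, differs from original
Gen 11: 8 live cells, differs from original
Gen 12: 6 live cells, differs from original
No period found within 12 steps.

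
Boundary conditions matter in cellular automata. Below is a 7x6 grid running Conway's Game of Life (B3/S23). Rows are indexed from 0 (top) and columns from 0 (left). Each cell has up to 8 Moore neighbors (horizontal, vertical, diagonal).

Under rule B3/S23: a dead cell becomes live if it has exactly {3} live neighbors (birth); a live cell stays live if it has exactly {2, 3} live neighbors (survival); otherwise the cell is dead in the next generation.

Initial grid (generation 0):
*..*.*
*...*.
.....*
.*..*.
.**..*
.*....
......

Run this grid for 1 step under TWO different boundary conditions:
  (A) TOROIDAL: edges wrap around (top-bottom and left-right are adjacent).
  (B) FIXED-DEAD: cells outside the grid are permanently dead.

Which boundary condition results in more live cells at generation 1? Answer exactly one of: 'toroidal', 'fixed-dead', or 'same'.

Under TOROIDAL boundary, generation 1:
*...**
*...*.
*...**
.**.**
.**...
***...
*.....
Population = 18

Under FIXED-DEAD boundary, generation 1:
....*.
....**
....**
.**.**
***...
.**...
......
Population = 14

Comparison: toroidal=18, fixed-dead=14 -> toroidal

Answer: toroidal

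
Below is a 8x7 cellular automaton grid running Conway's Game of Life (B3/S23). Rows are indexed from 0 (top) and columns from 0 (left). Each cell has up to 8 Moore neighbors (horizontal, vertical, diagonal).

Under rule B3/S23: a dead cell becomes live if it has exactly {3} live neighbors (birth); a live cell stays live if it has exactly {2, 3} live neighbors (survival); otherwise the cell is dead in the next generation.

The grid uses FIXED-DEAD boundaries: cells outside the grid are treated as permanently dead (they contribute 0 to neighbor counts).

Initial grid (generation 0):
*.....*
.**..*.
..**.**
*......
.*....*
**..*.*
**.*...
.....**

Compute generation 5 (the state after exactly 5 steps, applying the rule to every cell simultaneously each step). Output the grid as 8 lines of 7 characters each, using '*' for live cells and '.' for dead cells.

Answer: .......
.......
.*.*...
*..*...
*...**.
*.*.*.*
*.**..*
.**.***

Derivation:
Simulating step by step:
Generation 0 (given above): 21 live cells
Generation 1: 23 live cells
.*.....
.*****.
..*****
.**..**
.*...*.
.....*.
***.*.*
.......
Generation 2: 18 live cells
.*.**..
.*....*
.......
.*.....
.**.**.
*.*.***
.*...*.
.*.....
Generation 3: 17 live cells
..*....
..*....
.......
.**....
*.*.*.*
*.*...*
***.***
.......
Generation 4: 19 live cells
.......
.......
.**....
.***...
*.*..*.
*.*.*.*
*.**.**
.*...*.
Generation 5: 20 live cells
(generation 5 grid is the final answer)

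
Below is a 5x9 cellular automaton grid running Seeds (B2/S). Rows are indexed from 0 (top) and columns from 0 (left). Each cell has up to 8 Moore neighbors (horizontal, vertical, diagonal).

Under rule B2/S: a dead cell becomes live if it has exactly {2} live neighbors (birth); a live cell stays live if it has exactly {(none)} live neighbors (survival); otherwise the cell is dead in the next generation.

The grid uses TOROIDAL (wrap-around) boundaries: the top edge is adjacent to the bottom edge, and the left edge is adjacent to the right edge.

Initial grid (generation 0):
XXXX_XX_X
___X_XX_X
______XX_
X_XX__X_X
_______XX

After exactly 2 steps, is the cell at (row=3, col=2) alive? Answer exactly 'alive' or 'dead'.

Simulating step by step:
Generation 0 (given above): 20 live cells
Generation 1: 3 live cells
_________
_________
_X_______
_X___X___
_________
Generation 2: 4 live cells
_________
_________
X_X______
X_X______
_________

Cell (3,2) at generation 2: 1 -> alive

Answer: alive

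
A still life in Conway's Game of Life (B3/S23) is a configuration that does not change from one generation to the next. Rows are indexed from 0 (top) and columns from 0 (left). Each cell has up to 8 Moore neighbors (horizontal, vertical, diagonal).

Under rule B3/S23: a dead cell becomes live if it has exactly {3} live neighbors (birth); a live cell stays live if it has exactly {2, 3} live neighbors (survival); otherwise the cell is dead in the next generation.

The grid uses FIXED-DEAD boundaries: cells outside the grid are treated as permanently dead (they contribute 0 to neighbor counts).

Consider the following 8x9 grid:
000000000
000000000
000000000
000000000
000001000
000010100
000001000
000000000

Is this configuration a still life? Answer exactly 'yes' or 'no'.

Compute generation 1 and compare to generation 0 (given above):
Generation 1:
000000000
000000000
000000000
000000000
000001000
000010100
000001000
000000000
The grids are IDENTICAL -> still life.

Answer: yes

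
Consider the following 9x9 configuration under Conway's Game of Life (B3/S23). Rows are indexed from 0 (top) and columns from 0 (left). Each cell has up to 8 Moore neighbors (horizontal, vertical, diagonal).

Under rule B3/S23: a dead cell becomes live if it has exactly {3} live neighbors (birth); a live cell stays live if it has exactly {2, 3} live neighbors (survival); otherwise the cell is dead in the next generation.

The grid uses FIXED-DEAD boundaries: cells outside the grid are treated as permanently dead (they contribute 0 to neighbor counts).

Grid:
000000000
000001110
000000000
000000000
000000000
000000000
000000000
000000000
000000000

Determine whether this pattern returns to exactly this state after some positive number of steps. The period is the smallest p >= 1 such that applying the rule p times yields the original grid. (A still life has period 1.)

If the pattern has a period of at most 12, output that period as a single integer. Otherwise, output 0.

Answer: 2

Derivation:
Simulating and comparing each generation to the original:
Gen 0 (original, given above): 3 live cells
Gen 1: 3 live cells, differs from original
Gen 2: 3 live cells, MATCHES original -> period = 2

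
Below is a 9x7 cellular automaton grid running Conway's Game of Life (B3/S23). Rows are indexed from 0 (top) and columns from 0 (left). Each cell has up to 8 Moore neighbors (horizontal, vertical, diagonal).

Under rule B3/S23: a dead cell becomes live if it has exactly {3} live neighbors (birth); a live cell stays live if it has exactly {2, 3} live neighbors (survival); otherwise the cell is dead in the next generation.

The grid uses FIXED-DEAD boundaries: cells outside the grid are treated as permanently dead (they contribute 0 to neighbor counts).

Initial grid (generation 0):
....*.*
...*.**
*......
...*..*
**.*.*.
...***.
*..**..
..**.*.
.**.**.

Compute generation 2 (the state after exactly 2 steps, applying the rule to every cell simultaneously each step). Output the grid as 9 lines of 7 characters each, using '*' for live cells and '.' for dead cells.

Simulating step by step:
Generation 0 (given above): 25 live cells
Generation 1: 23 live cells
....*.*
....***
....***
***.*..
...*.**
**...*.
.......
.....*.
.**.**.
Generation 2: 17 live cells
(generation 2 grid is the final answer)

Answer: ....*.*
...*...
.*....*
.**....
...*.**
....***
.......
....**.
....**.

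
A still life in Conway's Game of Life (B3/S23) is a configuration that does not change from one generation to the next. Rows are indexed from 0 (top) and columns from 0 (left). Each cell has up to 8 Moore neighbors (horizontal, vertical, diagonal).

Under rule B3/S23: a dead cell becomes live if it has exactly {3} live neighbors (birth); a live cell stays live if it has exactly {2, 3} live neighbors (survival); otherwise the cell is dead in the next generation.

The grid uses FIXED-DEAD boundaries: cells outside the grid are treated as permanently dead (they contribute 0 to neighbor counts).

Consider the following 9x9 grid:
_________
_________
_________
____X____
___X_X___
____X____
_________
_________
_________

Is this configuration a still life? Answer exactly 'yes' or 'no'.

Compute generation 1 and compare to generation 0 (given above):
Generation 1:
_________
_________
_________
____X____
___X_X___
____X____
_________
_________
_________
The grids are IDENTICAL -> still life.

Answer: yes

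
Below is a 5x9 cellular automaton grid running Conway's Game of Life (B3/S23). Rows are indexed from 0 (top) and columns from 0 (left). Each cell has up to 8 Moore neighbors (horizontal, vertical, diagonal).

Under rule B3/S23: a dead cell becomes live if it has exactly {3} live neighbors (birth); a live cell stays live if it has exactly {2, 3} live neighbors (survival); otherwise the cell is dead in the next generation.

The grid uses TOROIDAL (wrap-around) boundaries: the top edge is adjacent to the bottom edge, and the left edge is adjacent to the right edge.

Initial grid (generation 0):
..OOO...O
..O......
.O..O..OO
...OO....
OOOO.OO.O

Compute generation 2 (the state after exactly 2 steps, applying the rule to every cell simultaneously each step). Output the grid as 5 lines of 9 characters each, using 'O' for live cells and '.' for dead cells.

Simulating step by step:
Generation 0 (given above): 18 live cells
Generation 1: 18 live cells
....OO.OO
OOO.O..OO
..O.O....
......O..
OO...O.OO
Generation 2: 24 live cells
(generation 2 grid is the final answer)

Answer: ..OOOO...
OOO.O.OO.
O.O..O.OO
OO...OOOO
O...OO...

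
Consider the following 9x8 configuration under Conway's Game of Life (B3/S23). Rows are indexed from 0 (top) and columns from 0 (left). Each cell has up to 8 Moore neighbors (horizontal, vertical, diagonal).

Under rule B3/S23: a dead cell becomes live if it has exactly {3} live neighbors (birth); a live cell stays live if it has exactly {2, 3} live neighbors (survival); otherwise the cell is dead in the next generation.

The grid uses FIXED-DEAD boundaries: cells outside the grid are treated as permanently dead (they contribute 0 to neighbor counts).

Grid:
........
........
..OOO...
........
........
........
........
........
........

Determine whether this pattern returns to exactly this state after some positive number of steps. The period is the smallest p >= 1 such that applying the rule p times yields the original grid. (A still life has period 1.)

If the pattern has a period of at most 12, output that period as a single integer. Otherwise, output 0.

Simulating and comparing each generation to the original:
Gen 0 (original, given above): 3 live cells
Gen 1: 3 live cells, differs from original
Gen 2: 3 live cells, MATCHES original -> period = 2

Answer: 2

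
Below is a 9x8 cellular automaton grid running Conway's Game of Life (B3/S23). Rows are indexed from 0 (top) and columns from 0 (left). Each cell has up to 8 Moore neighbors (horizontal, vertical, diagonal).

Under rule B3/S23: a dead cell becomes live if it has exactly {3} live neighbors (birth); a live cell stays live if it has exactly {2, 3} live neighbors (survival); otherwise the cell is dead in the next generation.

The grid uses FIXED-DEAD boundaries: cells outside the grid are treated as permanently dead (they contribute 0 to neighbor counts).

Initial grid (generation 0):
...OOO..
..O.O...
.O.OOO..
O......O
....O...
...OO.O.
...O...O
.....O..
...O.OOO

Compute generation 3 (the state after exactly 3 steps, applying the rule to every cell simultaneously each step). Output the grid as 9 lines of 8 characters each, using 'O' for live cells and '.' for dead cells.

Answer: ........
..O.O...
........
.....OO.
........
..OO....
........
....OOO.
.....OO.

Derivation:
Simulating step by step:
Generation 0 (given above): 22 live cells
Generation 1: 25 live cells
...OOO..
..O.....
.OOOOO..
...O.O..
...OOO..
...OOO..
...O.OO.
.....O.O
....OOO.
Generation 2: 14 live cells
...OO...
.O......
.O...O..
......O.
..O...O.
..O.....
...O....
.......O
....OOO.
Generation 3: 11 live cells
(generation 3 grid is the final answer)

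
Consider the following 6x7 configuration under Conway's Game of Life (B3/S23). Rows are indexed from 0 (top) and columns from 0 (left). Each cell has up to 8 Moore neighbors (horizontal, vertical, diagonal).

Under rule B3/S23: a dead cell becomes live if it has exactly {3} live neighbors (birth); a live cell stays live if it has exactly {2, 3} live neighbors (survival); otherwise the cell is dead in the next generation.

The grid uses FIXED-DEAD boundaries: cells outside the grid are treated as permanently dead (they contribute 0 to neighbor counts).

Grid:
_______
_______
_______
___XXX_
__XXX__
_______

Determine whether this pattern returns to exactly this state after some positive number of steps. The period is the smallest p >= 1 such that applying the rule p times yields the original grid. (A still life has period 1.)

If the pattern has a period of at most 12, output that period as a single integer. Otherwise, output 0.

Simulating and comparing each generation to the original:
Gen 0 (original, given above): 6 live cells
Gen 1: 6 live cells, differs from original
Gen 2: 6 live cells, MATCHES original -> period = 2

Answer: 2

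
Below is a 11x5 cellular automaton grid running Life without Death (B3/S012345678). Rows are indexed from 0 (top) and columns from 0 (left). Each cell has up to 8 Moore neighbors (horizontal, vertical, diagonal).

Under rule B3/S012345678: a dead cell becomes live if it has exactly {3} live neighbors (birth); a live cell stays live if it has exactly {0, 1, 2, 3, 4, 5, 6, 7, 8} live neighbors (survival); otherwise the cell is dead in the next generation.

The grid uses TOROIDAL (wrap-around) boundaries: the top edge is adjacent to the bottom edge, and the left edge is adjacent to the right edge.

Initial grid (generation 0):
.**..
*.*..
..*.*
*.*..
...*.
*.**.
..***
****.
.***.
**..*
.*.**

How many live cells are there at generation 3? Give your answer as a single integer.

Simulating step by step:
Generation 0 (given above): 28 live cells
Generation 1: 33 live cells
.**.*
*.*..
*.*.*
***.*
...*.
****.
..***
****.
.***.
**..*
.*.**
Generation 2: 33 live cells
.**.*
*.*..
*.*.*
***.*
...*.
****.
..***
****.
.***.
**..*
.*.**
Generation 3: 33 live cells
.**.*
*.*..
*.*.*
***.*
...*.
****.
..***
****.
.***.
**..*
.*.**
Population at generation 3: 33

Answer: 33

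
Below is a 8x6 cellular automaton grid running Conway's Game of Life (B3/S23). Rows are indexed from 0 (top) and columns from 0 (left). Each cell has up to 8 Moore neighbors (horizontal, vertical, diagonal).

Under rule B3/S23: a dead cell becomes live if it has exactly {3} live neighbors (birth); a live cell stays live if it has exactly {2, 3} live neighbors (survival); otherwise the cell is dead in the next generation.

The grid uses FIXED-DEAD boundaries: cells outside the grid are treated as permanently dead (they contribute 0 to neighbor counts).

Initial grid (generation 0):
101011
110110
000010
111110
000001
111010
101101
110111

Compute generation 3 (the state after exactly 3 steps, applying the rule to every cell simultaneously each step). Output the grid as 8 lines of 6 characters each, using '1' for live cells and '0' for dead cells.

Answer: 001000
101001
000001
000010
000101
000111
000101
000110

Derivation:
Simulating step by step:
Generation 0 (given above): 28 live cells
Generation 1: 23 live cells
101011
111000
000001
011111
000001
101011
000001
110101
Generation 2: 20 live cells
101100
101111
100001
001101
000000
000011
101101
000010
Generation 3: 15 live cells
(generation 3 grid is the final answer)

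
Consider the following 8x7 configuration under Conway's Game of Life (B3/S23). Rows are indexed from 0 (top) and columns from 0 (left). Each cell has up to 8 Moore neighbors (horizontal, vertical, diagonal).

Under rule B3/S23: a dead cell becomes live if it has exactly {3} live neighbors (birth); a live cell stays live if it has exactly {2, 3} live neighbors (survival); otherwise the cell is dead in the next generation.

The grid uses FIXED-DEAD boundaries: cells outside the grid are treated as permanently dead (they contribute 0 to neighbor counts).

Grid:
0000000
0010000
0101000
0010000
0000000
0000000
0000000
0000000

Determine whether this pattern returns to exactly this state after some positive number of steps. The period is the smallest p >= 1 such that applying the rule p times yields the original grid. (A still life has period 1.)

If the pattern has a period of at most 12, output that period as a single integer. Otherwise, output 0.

Simulating and comparing each generation to the original:
Gen 0 (original, given above): 4 live cells
Gen 1: 4 live cells, MATCHES original -> period = 1

Answer: 1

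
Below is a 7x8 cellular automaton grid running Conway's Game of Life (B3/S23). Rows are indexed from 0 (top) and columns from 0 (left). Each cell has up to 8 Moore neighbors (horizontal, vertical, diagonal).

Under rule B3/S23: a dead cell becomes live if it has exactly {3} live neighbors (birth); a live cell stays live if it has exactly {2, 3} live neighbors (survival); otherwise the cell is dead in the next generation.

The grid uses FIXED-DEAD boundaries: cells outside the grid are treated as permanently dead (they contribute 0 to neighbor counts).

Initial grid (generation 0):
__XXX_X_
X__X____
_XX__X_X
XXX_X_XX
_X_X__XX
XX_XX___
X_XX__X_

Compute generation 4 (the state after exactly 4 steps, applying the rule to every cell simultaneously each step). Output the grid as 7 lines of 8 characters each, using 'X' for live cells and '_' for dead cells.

Answer: ____X___
_____X__
___X_X__
___X____
__X____X
__X____X
__X_XXX_

Derivation:
Simulating step by step:
Generation 0 (given above): 28 live cells
Generation 1: 21 live cells
__XXX___
_____XX_
____XX_X
X___X___
______XX
X___XXXX
X_XXX___
Generation 2: 16 live cells
___XXX__
______X_
____X___
____X__X
____X__X
_X__X__X
_X_XX_X_
Generation 3: 20 live cells
____XX__
___X____
_____X__
___XXX__
___XXXXX
__X_X_XX
__XXXX__
Generation 4: 13 live cells
(generation 4 grid is the final answer)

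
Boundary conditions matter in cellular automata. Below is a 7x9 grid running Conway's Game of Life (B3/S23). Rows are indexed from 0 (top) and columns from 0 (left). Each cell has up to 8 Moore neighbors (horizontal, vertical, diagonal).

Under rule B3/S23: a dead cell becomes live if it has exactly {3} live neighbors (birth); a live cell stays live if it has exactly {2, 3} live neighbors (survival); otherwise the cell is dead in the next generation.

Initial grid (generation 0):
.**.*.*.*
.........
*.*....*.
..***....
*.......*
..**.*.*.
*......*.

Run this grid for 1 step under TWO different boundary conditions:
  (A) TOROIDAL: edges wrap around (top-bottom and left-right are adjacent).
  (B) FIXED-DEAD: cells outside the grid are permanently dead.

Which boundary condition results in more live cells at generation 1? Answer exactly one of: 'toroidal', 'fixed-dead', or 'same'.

Under TOROIDAL boundary, generation 1:
**.....**
*.**...**
.**......
*.**.....
.*......*
**....**.
*...**.*.
Population = 24

Under FIXED-DEAD boundary, generation 1:
.........
..**...*.
.**......
..**.....
.*.......
.*....***
......*..
Population = 13

Comparison: toroidal=24, fixed-dead=13 -> toroidal

Answer: toroidal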